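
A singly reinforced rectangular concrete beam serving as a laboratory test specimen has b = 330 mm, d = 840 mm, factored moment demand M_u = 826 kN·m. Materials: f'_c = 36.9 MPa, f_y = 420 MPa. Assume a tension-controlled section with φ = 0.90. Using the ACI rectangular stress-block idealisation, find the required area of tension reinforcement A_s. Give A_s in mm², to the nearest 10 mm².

M_n = M_u/φ = 826/0.90 = 917.778 kN·m.
With M_n = 0.85 f'_c a b (d − a/2), solve the quadratic for a:
a = d − √(d² − 2M_n/(0.85 f'_c b)) = 840 − √(840² − 2 × 917.778×10⁶/(0.85 × 36.9 × 330)) = 113.19 mm.
A_s = 0.85 f'_c a b / f_y = 0.85 × 36.9 × 113.19 × 330 / 420 = 2789.4 mm².

A_s ≈ 2790 mm²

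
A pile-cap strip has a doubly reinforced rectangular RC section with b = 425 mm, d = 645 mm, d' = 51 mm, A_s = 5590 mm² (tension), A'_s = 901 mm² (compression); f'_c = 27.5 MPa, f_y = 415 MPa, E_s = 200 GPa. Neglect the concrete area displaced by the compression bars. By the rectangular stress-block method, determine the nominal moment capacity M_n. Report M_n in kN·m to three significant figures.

M_n ≈ 1290 kN·m

Assume both tension and compression steel yield.
Net tension couple steel: A_s − A'_s = 4689 mm².
a = (A_s − A'_s) f_y / (0.85 f'_c b) = 1945935/(0.85 × 27.5 × 425) = 195.88 mm.
c = a/β₁ = 195.88/0.85 = 230.45 mm; ε'_s = 0.003(c − d')/c = 0.0023 ≥ f_y/E_s = 0.0021, so compression steel does yield.
M_n = (A_s − A'_s) f_y (d − a/2) + A'_s f_y (d − d') = [1945935 × (645 − 97.94) + 373915 × (645 − 51)] × 10⁻⁶ = 1064.54 + 222.11 = 1286.65 kN·m.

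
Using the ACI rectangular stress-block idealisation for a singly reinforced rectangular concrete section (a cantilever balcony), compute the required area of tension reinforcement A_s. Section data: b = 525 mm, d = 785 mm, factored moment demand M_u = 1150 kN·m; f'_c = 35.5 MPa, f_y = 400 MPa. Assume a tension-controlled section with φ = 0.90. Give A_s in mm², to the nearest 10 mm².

M_n = M_u/φ = 1150/0.90 = 1277.78 kN·m.
With M_n = 0.85 f'_c a b (d − a/2), solve the quadratic for a:
a = d − √(d² − 2M_n/(0.85 f'_c b)) = 785 − √(785² − 2 × 1277.78×10⁶/(0.85 × 35.5 × 525)) = 110.53 mm.
A_s = 0.85 f'_c a b / f_y = 0.85 × 35.5 × 110.53 × 525 / 400 = 4377.5 mm².

A_s ≈ 4380 mm²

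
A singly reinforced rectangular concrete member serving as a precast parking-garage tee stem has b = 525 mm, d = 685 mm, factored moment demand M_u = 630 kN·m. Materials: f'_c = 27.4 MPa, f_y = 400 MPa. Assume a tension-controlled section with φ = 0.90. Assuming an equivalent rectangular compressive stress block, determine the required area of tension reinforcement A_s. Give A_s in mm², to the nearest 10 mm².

M_n = M_u/φ = 630/0.90 = 700 kN·m.
With M_n = 0.85 f'_c a b (d − a/2), solve the quadratic for a:
a = d − √(d² − 2M_n/(0.85 f'_c b)) = 685 − √(685² − 2 × 700×10⁶/(0.85 × 27.4 × 525)) = 89.41 mm.
A_s = 0.85 f'_c a b / f_y = 0.85 × 27.4 × 89.41 × 525 / 400 = 2733.1 mm².

A_s ≈ 2730 mm²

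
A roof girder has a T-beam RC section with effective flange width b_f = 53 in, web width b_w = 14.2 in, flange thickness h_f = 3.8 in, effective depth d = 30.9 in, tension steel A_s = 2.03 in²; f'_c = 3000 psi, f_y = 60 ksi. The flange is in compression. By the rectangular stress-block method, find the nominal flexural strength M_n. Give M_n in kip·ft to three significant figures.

M_n ≈ 309 kip·ft

Tension: T = A_s f_y = 2.03 × 60 = 121.8 kips.
Try a within the flange: a = T/(0.85 f'_c b_f) = 121.8/(0.85 × 3 × 53) = 0.901 in.
Since a = 0.901 ≤ h_f = 3.8 in, the stress block lies entirely in the flange; analyse as a rectangular beam of width b_f.
M_n = T(d − a/2) = 121.8 × (30.9 − 0.4505) = 3708.7 kip·in.
M_n = 3708.7/12 = 309.06 kip·ft.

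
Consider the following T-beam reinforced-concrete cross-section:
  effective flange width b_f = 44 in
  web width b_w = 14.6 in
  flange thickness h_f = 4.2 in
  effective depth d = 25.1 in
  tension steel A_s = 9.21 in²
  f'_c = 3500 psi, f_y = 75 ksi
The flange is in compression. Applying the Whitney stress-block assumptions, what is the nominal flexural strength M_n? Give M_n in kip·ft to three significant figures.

M_n ≈ 1280 kip·ft

Tension: T = A_s f_y = 9.21 × 75 = 690.75 kips.
Try a within the flange: a = T/(0.85 f'_c b_f) = 690.75/(0.85 × 3.5 × 44) = 5.277 in.
a = 5.277 > h_f = 4.2 in: the block extends into the web. Split into flange-overhang and web parts.
C_f = 0.85 f'_c (b_f − b_w) h_f = 0.85 × 3.5 × (44 − 14.6) × 4.2 = 367.4 kips.
Remaining web compression depth: a_w = (T − C_f)/(0.85 f'_c b_w) = (690.75 − 367.4)/(0.85 × 3.5 × 14.6) = 7.444 in.
M_n = C_f(d − h_f/2) + (T − C_f)(d − a_w/2) = 367.4 × (25.1 − 2.1) + 323.35 × (25.1 − 3.722) = 8450.2 + 6912.6 = 15362.8 kip·in.
M_n = 15362.8/12 = 1280.23 kip·ft.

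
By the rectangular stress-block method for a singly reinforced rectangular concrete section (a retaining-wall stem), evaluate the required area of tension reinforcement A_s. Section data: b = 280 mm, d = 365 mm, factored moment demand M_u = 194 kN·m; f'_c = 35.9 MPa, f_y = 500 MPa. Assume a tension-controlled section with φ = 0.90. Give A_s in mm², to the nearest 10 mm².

A_s ≈ 1320 mm²

M_n = M_u/φ = 194/0.90 = 215.556 kN·m.
With M_n = 0.85 f'_c a b (d − a/2), solve the quadratic for a:
a = d − √(d² − 2M_n/(0.85 f'_c b)) = 365 − √(365² − 2 × 215.556×10⁶/(0.85 × 35.9 × 280)) = 77.31 mm.
A_s = 0.85 f'_c a b / f_y = 0.85 × 35.9 × 77.31 × 280 / 500 = 1321.1 mm².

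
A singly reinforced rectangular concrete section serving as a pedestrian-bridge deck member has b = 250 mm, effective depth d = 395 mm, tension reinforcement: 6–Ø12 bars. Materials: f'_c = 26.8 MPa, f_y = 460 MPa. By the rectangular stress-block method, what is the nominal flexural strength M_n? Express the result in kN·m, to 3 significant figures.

M_n ≈ 115 kN·m

A_s = 6 × 113 = 678 mm².
T = A_s f_y = 678 × 460 = 311880 N = 311.88 kN.
From C = T: a = T/(0.85 f'_c b) = 311880/(0.85 × 26.8 × 250) = 54.76 mm.
M_n = T(d − a/2) = 311.88 kN × (395 − 27.38) mm = 114.65 kN·m.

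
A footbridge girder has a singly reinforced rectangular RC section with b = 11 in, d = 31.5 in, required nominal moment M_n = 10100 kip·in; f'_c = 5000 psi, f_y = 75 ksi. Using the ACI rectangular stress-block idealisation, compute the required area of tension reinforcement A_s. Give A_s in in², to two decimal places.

From M_n = 0.85 f'_c a b (d − a/2):
a = d − √(d² − 2M_n/(0.85 f'_c b)) = 31.5 − √(31.5² − 2 × 10100/(0.85 × 5 × 11)) = 7.832 in.
A_s = 0.85 f'_c a b / f_y = 0.85 × 5 × 7.832 × 11 / 75 = 4.882 in².

A_s ≈ 4.88 in²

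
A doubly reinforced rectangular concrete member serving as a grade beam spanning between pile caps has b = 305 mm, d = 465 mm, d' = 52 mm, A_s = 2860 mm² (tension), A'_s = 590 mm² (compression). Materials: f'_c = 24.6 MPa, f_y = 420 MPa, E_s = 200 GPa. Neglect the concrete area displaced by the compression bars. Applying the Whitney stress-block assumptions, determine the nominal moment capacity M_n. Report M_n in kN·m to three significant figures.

Assume both tension and compression steel yield.
Net tension couple steel: A_s − A'_s = 2270 mm².
a = (A_s − A'_s) f_y / (0.85 f'_c b) = 953400/(0.85 × 24.6 × 305) = 149.49 mm.
c = a/β₁ = 149.49/0.85 = 175.87 mm; ε'_s = 0.003(c − d')/c = 0.0021 ≥ f_y/E_s = 0.0021, so compression steel does yield.
M_n = (A_s − A'_s) f_y (d − a/2) + A'_s f_y (d − d') = [953400 × (465 − 74.745) + 247800 × (465 − 52)] × 10⁻⁶ = 372.07 + 102.34 = 474.41 kN·m.

M_n ≈ 474 kN·m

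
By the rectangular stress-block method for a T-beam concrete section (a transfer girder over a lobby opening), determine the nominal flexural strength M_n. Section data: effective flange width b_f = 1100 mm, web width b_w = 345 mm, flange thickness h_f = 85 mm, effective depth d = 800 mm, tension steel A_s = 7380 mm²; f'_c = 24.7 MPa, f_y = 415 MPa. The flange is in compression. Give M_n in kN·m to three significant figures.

M_n ≈ 2190 kN·m

Tension: T = A_s f_y = 7380 × 415 = 3062700 N.
Try a within the flange: a = T/(0.85 f'_c b_f) = 3062700/(0.85 × 24.7 × 1100) = 132.62 mm.
a = 132.62 > h_f = 85 mm: the block extends into the web. Split into flange-overhang and web parts.
C_f = 0.85 f'_c (b_f − b_w) h_f = 0.85 × 24.7 × (1100 − 345) × 85 = 1347354 N.
Remaining web compression depth: a_w = (T − C_f)/(0.85 f'_c b_w) = (3062700 − 1347354)/(0.85 × 24.7 × 345) = 236.82 mm.
M_n = C_f(d − h_f/2) + (T − C_f)(d − a_w/2) = 1347354 × (800 − 42.5) + 1715346 × (800 − 118.41) = 1020.62 + 1169.16 = 2189.78 × 10⁶ N·mm.
M_n = 2189.78 kN·m.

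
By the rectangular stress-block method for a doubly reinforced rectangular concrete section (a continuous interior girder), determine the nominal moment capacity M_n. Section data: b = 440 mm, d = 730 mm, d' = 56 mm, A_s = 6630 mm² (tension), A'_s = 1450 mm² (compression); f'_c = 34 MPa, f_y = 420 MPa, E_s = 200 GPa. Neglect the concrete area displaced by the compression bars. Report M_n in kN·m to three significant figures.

Assume both tension and compression steel yield.
Net tension couple steel: A_s − A'_s = 5180 mm².
a = (A_s − A'_s) f_y / (0.85 f'_c b) = 2175600/(0.85 × 34 × 440) = 171.09 mm.
c = a/β₁ = 171.09/0.807 = 212.01 mm; ε'_s = 0.003(c − d')/c = 0.0022 ≥ f_y/E_s = 0.0021, so compression steel does yield.
M_n = (A_s − A'_s) f_y (d − a/2) + A'_s f_y (d − d') = [2175600 × (730 − 85.545) + 609000 × (730 − 56)] × 10⁻⁶ = 1402.08 + 410.47 = 1812.55 kN·m.

M_n ≈ 1810 kN·m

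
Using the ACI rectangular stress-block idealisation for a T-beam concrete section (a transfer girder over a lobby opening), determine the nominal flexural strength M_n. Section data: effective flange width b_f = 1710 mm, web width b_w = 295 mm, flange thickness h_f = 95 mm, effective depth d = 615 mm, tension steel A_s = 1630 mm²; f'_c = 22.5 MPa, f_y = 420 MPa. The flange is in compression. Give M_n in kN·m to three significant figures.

M_n ≈ 414 kN·m

Tension: T = A_s f_y = 1630 × 420 = 684600 N.
Try a within the flange: a = T/(0.85 f'_c b_f) = 684600/(0.85 × 22.5 × 1710) = 20.93 mm.
Since a = 20.93 ≤ h_f = 95 mm, the stress block lies entirely in the flange; analyse as a rectangular beam of width b_f.
M_n = T(d − a/2) = 684600 × (615 − 10.465) = 413.86 × 10⁶ N·mm.
M_n = 413.86 kN·m.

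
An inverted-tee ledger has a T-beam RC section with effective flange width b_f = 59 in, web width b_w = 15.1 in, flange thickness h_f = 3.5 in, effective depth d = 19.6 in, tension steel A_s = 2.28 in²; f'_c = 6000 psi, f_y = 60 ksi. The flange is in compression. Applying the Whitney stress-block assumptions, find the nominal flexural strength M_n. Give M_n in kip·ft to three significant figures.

M_n ≈ 221 kip·ft

Tension: T = A_s f_y = 2.28 × 60 = 136.8 kips.
Try a within the flange: a = T/(0.85 f'_c b_f) = 136.8/(0.85 × 6 × 59) = 0.455 in.
Since a = 0.455 ≤ h_f = 3.5 in, the stress block lies entirely in the flange; analyse as a rectangular beam of width b_f.
M_n = T(d − a/2) = 136.8 × (19.6 − 0.2275) = 2650.2 kip·in.
M_n = 2650.2/12 = 220.85 kip·ft.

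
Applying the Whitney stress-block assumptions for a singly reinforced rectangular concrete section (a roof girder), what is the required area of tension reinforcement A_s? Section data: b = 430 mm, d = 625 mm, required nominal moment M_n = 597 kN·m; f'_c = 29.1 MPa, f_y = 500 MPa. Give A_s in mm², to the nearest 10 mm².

A_s ≈ 2070 mm²

With M_n = 0.85 f'_c a b (d − a/2), solve the quadratic for a:
a = d − √(d² − 2M_n/(0.85 f'_c b)) = 625 − √(625² − 2 × 597×10⁶/(0.85 × 29.1 × 430)) = 97.40 mm.
A_s = 0.85 f'_c a b / f_y = 0.85 × 29.1 × 97.40 × 430 / 500 = 2071.9 mm².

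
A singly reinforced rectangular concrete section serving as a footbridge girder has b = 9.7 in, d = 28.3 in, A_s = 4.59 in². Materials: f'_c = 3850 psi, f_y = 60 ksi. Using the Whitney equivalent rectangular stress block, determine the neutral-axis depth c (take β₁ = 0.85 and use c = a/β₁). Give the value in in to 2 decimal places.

c ≈ 10.21 in

T = A_s f_y = 4.59 × 60 = 275.4 kips.
a = T/(0.85 f'_c b) = 275.4/(0.85 × 3.85 × 9.7) = 8.6759 in.
With β₁ = 0.85, c = a/β₁ = 8.6759/0.85 = 10.21 in.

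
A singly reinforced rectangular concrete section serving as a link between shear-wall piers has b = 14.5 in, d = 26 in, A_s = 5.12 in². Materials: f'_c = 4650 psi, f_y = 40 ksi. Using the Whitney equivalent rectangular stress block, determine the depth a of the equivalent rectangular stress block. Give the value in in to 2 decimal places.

T = A_s f_y = 5.12 × 40 = 204.8 kips.
a = T/(0.85 f'_c b) = 204.8/(0.85 × 4.65 × 14.5) = 3.57 in.

a ≈ 3.57 in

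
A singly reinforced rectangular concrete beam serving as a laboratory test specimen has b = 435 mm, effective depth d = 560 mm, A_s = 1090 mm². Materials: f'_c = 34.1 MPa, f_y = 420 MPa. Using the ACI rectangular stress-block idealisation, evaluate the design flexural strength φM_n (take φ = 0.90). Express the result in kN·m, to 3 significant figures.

φM_n ≈ 223 kN·m

T = A_s f_y = 1090 × 420 = 457800 N = 457.8 kN.
From C = T: a = T/(0.85 f'_c b) = 457800/(0.85 × 34.1 × 435) = 36.31 mm.
M_n = T(d − a/2) = 457.8 kN × (560 − 18.155) mm = 248.06 kN·m.
φM_n = 0.90 × 248.06 = 223.25 kN·m.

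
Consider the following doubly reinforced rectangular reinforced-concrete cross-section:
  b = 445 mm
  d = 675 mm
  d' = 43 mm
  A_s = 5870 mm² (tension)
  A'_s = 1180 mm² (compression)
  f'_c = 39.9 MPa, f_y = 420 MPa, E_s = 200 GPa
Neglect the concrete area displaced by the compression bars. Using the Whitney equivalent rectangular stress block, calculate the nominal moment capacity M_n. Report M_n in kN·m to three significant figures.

M_n ≈ 1510 kN·m

Assume both tension and compression steel yield.
Net tension couple steel: A_s − A'_s = 4690 mm².
a = (A_s − A'_s) f_y / (0.85 f'_c b) = 1969800/(0.85 × 39.9 × 445) = 130.52 mm.
c = a/β₁ = 130.52/0.765 = 170.61 mm; ε'_s = 0.003(c − d')/c = 0.0022 ≥ f_y/E_s = 0.0021, so compression steel does yield.
M_n = (A_s − A'_s) f_y (d − a/2) + A'_s f_y (d − d') = [1969800 × (675 − 65.26) + 495600 × (675 − 43)] × 10⁻⁶ = 1201.07 + 313.22 = 1514.29 kN·m.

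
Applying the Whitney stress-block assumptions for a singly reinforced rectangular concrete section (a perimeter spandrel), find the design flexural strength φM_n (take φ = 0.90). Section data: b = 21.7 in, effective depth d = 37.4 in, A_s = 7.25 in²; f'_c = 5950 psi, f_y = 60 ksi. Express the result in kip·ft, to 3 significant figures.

φM_n ≈ 1160 kip·ft

T = A_s f_y = 7.25 × 60 = 435 kips.
a = T/(0.85 f'_c b) = 435/(0.85 × 5.95 × 21.7) = 3.964 in.
M_n = T(d − a/2) = 435 × (37.4 − 1.982) = 15406.8 kip·in = 15406.8/12 = 1283.90 kip·ft.
φM_n = 0.90 × 1283.90 = 1155.51 kip·ft.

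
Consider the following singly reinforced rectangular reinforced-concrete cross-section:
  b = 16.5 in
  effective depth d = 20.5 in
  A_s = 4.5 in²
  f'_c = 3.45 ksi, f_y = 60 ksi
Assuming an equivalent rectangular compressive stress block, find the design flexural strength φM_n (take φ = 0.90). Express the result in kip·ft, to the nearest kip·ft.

φM_n ≈ 359 kip·ft

T = A_s f_y = 4.5 × 60 = 270 kips.
a = T/(0.85 f'_c b) = 270/(0.85 × 3.45 × 16.5) = 5.580 in.
M_n = T(d − a/2) = 270 × (20.5 − 2.79) = 4781.7 kip·in = 4781.7/12 = 398.48 kip·ft.
φM_n = 0.90 × 398.48 = 358.63 kip·ft.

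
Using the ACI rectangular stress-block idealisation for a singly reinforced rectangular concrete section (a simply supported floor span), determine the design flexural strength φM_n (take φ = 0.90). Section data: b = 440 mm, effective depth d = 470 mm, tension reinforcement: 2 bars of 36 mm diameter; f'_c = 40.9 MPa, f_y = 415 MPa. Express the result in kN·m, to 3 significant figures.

A_s = 2 × 1018 = 2036 mm².
T = A_s f_y = 2036 × 415 = 844940 N = 844.94 kN.
From C = T: a = T/(0.85 f'_c b) = 844940/(0.85 × 40.9 × 440) = 55.24 mm.
M_n = T(d − a/2) = 844.94 kN × (470 − 27.62) mm = 373.78 kN·m.
φM_n = 0.90 × 373.78 = 336.40 kN·m.

φM_n ≈ 336 kN·m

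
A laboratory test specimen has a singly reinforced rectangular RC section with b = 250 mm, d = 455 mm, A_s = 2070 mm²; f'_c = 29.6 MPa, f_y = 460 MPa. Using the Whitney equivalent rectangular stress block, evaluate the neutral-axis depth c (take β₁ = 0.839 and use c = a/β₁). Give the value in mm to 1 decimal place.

c ≈ 180.4 mm

T = A_s f_y = 2070 × 460 = 952200 N = 952.2 kN.
Setting C = 0.85 f'_c a b equal to T: a = 952200/(0.85 × 29.6 × 250) = 151.383 mm.
With β₁ = 0.839, c = a/β₁ = 151.383/0.839 = 180.4 mm.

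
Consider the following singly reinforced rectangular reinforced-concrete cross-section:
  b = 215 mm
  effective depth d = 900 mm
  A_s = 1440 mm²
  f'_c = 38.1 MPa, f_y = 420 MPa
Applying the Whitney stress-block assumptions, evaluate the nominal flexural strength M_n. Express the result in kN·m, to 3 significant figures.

M_n ≈ 518 kN·m

T = A_s f_y = 1440 × 420 = 604800 N = 604.8 kN.
From C = T: a = T/(0.85 f'_c b) = 604800/(0.85 × 38.1 × 215) = 86.86 mm.
M_n = T(d − a/2) = 604.8 kN × (900 − 43.43) mm = 518.05 kN·m.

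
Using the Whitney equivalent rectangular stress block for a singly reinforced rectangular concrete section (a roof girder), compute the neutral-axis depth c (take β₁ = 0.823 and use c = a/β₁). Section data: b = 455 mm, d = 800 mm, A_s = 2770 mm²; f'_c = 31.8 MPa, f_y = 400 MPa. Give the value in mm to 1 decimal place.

c ≈ 109.5 mm

T = A_s f_y = 2770 × 400 = 1108000 N = 1108 kN.
Setting C = 0.85 f'_c a b equal to T: a = 1108000/(0.85 × 31.8 × 455) = 90.091 mm.
With β₁ = 0.823, c = a/β₁ = 90.091/0.823 = 109.5 mm.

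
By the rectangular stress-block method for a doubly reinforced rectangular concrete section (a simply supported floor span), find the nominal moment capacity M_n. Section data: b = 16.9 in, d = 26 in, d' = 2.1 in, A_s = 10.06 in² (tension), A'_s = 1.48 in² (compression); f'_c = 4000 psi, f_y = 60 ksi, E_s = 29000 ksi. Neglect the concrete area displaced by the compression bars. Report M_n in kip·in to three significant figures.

M_n ≈ 13200 kip·in

Assume both steels yield.
a = (A_s − A'_s) f_y/(0.85 f'_c b) = (10.06 − 1.48) × 60/(0.85 × 4 × 16.9) = 8.959 in.
c = a/β₁ = 8.959/0.85 = 10.540 in; ε'_s = 0.003(c − d')/c = 0.0024 ≥ ε_y = 0.0021, so the compression steel yields.
M_n = (A_s − A'_s) f_y (d − a/2) + A'_s f_y (d − d') = 514.8 × (26 − 4.4795) + 88.8 × (26 − 2.1) = 11078.8 + 2122.3 = 13201.1 kip·in.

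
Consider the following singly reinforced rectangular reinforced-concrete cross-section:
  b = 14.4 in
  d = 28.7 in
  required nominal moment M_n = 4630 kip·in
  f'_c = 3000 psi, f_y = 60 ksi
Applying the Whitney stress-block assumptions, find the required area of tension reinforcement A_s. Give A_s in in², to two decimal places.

From M_n = 0.85 f'_c a b (d − a/2):
a = d − √(d² − 2M_n/(0.85 f'_c b)) = 28.7 − √(28.7² − 2 × 4630/(0.85 × 3 × 14.4)) = 4.794 in.
A_s = 0.85 f'_c a b / f_y = 0.85 × 3 × 4.794 × 14.4 / 60 = 2.934 in².

A_s ≈ 2.93 in²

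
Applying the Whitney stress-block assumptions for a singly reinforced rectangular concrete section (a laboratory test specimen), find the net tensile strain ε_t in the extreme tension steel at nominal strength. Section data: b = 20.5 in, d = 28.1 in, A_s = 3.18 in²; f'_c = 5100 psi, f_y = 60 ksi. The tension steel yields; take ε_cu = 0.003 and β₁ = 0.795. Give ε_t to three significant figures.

a = A_s f_y/(0.85 f'_c b) = 2.147 in.
β₁ = 0.795, so c = a/β₁ = 2.147/0.795 = 2.701 in.
From the linear strain diagram with ε_cu = 0.003: ε_t = 0.003 (d − c)/c = 0.003 × (28.1 − 2.701)/2.701 = 0.0282.
Since ε_t ≥ 0.005, the section is tension-controlled.

ε_t ≈ 0.0282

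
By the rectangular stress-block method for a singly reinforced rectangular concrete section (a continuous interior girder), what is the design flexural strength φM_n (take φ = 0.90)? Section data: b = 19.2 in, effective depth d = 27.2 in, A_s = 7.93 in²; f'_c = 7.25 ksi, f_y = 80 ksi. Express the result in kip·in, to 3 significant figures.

T = A_s f_y = 7.93 × 80 = 634.4 kips.
a = T/(0.85 f'_c b) = 634.4/(0.85 × 7.25 × 19.2) = 5.362 in.
M_n = T(d − a/2) = 634.4 × (27.2 − 2.681) = 15554.9 kip·in.
φM_n = 0.90 × 15554.9 = 13999.4 kip·in.

φM_n ≈ 14000 kip·in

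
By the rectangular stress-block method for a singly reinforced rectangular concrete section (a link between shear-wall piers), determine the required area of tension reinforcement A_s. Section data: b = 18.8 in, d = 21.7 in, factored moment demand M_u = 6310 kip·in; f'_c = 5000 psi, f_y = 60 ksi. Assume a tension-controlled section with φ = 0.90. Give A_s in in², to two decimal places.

A_s ≈ 6.01 in²

M_n = M_u/φ = 6310/0.90 = 7011.11 kip·in.
From M_n = 0.85 f'_c a b (d − a/2):
a = d − √(d² − 2M_n/(0.85 f'_c b)) = 21.7 − √(21.7² − 2 × 7011.11/(0.85 × 5 × 18.8)) = 4.513 in.
A_s = 0.85 f'_c a b / f_y = 0.85 × 5 × 4.513 × 18.8 / 60 = 6.010 in².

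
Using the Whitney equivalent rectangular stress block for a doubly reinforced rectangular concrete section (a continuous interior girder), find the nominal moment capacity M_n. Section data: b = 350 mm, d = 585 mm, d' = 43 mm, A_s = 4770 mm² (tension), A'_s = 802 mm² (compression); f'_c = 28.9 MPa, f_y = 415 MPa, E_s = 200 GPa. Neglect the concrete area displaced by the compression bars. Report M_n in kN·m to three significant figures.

Assume both tension and compression steel yield.
Net tension couple steel: A_s − A'_s = 3968 mm².
a = (A_s − A'_s) f_y / (0.85 f'_c b) = 1646720/(0.85 × 28.9 × 350) = 191.53 mm.
c = a/β₁ = 191.53/0.844 = 226.93 mm; ε'_s = 0.003(c − d')/c = 0.0024 ≥ f_y/E_s = 0.0021, so compression steel does yield.
M_n = (A_s − A'_s) f_y (d − a/2) + A'_s f_y (d − d') = [1646720 × (585 − 95.765) + 332830 × (585 − 43)] × 10⁻⁶ = 805.63 + 180.39 = 986.02 kN·m.

M_n ≈ 986 kN·m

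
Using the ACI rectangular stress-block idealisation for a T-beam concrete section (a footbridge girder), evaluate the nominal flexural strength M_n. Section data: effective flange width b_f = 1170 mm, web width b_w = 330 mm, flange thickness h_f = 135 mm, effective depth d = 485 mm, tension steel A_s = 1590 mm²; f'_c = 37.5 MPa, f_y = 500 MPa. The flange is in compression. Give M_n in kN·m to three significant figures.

Tension: T = A_s f_y = 1590 × 500 = 795000 N.
Try a within the flange: a = T/(0.85 f'_c b_f) = 795000/(0.85 × 37.5 × 1170) = 21.32 mm.
Since a = 21.32 ≤ h_f = 135 mm, the stress block lies entirely in the flange; analyse as a rectangular beam of width b_f.
M_n = T(d − a/2) = 795000 × (485 − 10.66) = 377.10 × 10⁶ N·mm.
M_n = 377.10 kN·m.

M_n ≈ 377 kN·m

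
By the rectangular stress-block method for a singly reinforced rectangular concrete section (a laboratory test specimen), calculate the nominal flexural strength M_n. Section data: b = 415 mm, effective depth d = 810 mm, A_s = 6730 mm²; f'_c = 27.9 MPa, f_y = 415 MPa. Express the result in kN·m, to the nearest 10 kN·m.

T = A_s f_y = 6730 × 415 = 2792950 N = 2792.95 kN.
From C = T: a = T/(0.85 f'_c b) = 2792950/(0.85 × 27.9 × 415) = 283.79 mm.
M_n = T(d − a/2) = 2792.95 kN × (810 − 141.895) mm = 1865.98 kN·m.

M_n ≈ 1870 kN·m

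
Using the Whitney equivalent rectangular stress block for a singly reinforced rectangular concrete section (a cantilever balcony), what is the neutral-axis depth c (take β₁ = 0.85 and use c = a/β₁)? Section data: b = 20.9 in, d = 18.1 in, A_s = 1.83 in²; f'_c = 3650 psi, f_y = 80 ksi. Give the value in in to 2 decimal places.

T = A_s f_y = 1.83 × 80 = 146.4 kips.
a = T/(0.85 f'_c b) = 146.4/(0.85 × 3.65 × 20.9) = 2.2578 in.
With β₁ = 0.85, c = a/β₁ = 2.2578/0.85 = 2.66 in.

c ≈ 2.66 in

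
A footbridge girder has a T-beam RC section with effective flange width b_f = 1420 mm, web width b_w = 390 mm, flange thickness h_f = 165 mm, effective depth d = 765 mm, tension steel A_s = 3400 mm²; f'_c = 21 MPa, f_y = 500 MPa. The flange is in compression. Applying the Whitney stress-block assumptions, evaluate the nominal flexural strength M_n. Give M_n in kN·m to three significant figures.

Tension: T = A_s f_y = 3400 × 500 = 1700000 N.
Try a within the flange: a = T/(0.85 f'_c b_f) = 1700000/(0.85 × 21 × 1420) = 67.07 mm.
Since a = 67.07 ≤ h_f = 165 mm, the stress block lies entirely in the flange; analyse as a rectangular beam of width b_f.
M_n = T(d − a/2) = 1700000 × (765 − 33.535) = 1243.49 × 10⁶ N·mm.
M_n = 1243.49 kN·m.

M_n ≈ 1240 kN·m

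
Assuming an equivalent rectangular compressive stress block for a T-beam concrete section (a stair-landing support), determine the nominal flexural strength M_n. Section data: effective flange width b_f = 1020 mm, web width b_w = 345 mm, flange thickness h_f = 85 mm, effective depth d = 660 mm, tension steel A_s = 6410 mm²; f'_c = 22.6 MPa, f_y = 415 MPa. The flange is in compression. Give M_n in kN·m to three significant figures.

Tension: T = A_s f_y = 6410 × 415 = 2660150 N.
Try a within the flange: a = T/(0.85 f'_c b_f) = 2660150/(0.85 × 22.6 × 1020) = 135.76 mm.
a = 135.76 > h_f = 85 mm: the block extends into the web. Split into flange-overhang and web parts.
C_f = 0.85 f'_c (b_f − b_w) h_f = 0.85 × 22.6 × (1020 − 345) × 85 = 1102174 N.
Remaining web compression depth: a_w = (T − C_f)/(0.85 f'_c b_w) = (2660150 − 1102174)/(0.85 × 22.6 × 345) = 235.08 mm.
M_n = C_f(d − h_f/2) + (T − C_f)(d − a_w/2) = 1102174 × (660 − 42.5) + 1557976 × (660 − 117.54) = 680.59 + 845.14 = 1525.73 × 10⁶ N·mm.
M_n = 1525.73 kN·m.

M_n ≈ 1530 kN·m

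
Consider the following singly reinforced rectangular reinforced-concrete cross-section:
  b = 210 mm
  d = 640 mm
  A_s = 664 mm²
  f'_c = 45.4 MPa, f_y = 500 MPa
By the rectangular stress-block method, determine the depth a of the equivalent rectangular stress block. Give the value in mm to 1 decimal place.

a ≈ 41.0 mm

T = A_s f_y = 664 × 500 = 332000 N = 332 kN.
Setting C = 0.85 f'_c a b equal to T: a = 332000/(0.85 × 45.4 × 210) = 41.0 mm.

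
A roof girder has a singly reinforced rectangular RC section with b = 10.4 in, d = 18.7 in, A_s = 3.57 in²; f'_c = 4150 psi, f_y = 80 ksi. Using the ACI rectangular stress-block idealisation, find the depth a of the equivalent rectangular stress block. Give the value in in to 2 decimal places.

a ≈ 7.78 in

T = A_s f_y = 3.57 × 80 = 285.6 kips.
a = T/(0.85 f'_c b) = 285.6/(0.85 × 4.15 × 10.4) = 7.78 in.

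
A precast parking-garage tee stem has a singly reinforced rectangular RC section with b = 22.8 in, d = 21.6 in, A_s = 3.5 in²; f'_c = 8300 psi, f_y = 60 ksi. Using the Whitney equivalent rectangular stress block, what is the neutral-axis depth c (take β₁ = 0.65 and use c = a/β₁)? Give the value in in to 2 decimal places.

c ≈ 2.01 in

T = A_s f_y = 3.5 × 60 = 210 kips.
a = T/(0.85 f'_c b) = 210/(0.85 × 8.3 × 22.8) = 1.3055 in.
With β₁ = 0.65, c = a/β₁ = 1.3055/0.65 = 2.01 in.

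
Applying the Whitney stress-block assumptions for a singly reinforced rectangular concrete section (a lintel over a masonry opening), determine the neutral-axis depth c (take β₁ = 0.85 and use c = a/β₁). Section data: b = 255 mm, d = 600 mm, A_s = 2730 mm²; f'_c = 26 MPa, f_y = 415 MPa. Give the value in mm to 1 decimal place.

c ≈ 236.5 mm

T = A_s f_y = 2730 × 415 = 1132950 N = 1132.95 kN.
Setting C = 0.85 f'_c a b equal to T: a = 1132950/(0.85 × 26 × 255) = 201.038 mm.
With β₁ = 0.85, c = a/β₁ = 201.038/0.85 = 236.5 mm.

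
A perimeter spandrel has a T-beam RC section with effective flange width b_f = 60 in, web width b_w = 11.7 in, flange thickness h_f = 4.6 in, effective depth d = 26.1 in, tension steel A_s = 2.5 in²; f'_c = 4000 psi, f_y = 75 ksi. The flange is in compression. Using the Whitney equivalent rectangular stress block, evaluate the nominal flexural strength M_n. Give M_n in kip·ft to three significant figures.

Tension: T = A_s f_y = 2.5 × 75 = 187.5 kips.
Try a within the flange: a = T/(0.85 f'_c b_f) = 187.5/(0.85 × 4 × 60) = 0.919 in.
Since a = 0.919 ≤ h_f = 4.6 in, the stress block lies entirely in the flange; analyse as a rectangular beam of width b_f.
M_n = T(d − a/2) = 187.5 × (26.1 − 0.4595) = 4807.6 kip·in.
M_n = 4807.6/12 = 400.63 kip·ft.

M_n ≈ 401 kip·ft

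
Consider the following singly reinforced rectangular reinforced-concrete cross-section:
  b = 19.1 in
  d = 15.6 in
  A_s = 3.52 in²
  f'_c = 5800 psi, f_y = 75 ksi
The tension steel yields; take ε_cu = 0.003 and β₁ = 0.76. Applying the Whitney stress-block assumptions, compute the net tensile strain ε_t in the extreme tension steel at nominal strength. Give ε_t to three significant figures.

ε_t ≈ 0.00969

a = A_s f_y/(0.85 f'_c b) = 2.804 in.
β₁ = 0.76, so c = a/β₁ = 2.804/0.76 = 3.689 in.
From the linear strain diagram with ε_cu = 0.003: ε_t = 0.003 (d − c)/c = 0.003 × (15.6 − 3.689)/3.689 = 0.00969.
Since ε_t ≥ 0.005, the section is tension-controlled.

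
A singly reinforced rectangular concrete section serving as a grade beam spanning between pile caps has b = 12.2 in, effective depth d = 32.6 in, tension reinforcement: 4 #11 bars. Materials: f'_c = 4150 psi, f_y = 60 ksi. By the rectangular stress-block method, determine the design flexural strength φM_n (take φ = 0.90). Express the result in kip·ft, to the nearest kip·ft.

A_s = 4 × 1.56 = 6.24 in².
T = A_s f_y = 6.24 × 60 = 374.4 kips.
a = T/(0.85 f'_c b) = 374.4/(0.85 × 4.15 × 12.2) = 8.700 in.
M_n = T(d − a/2) = 374.4 × (32.6 − 4.35) = 10576.8 kip·in = 10576.8/12 = 881.40 kip·ft.
φM_n = 0.90 × 881.40 = 793.26 kip·ft.

φM_n ≈ 793 kip·ft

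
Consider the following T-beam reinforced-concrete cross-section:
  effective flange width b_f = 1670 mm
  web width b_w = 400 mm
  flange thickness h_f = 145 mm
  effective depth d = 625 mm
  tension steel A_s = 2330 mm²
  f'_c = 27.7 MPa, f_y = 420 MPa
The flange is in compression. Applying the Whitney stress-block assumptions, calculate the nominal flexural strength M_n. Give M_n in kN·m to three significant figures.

Tension: T = A_s f_y = 2330 × 420 = 978600 N.
Try a within the flange: a = T/(0.85 f'_c b_f) = 978600/(0.85 × 27.7 × 1670) = 24.89 mm.
Since a = 24.89 ≤ h_f = 145 mm, the stress block lies entirely in the flange; analyse as a rectangular beam of width b_f.
M_n = T(d − a/2) = 978600 × (625 − 12.445) = 599.45 × 10⁶ N·mm.
M_n = 599.45 kN·m.

M_n ≈ 599 kN·m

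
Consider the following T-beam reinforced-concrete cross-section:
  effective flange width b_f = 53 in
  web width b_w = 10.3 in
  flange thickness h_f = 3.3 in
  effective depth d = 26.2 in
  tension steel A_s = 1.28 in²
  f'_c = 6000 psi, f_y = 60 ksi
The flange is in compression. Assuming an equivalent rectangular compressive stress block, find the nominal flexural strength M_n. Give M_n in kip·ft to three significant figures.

M_n ≈ 167 kip·ft

Tension: T = A_s f_y = 1.28 × 60 = 76.8 kips.
Try a within the flange: a = T/(0.85 f'_c b_f) = 76.8/(0.85 × 6 × 53) = 0.284 in.
Since a = 0.284 ≤ h_f = 3.3 in, the stress block lies entirely in the flange; analyse as a rectangular beam of width b_f.
M_n = T(d − a/2) = 76.8 × (26.2 − 0.142) = 2001.3 kip·in.
M_n = 2001.3/12 = 166.78 kip·ft.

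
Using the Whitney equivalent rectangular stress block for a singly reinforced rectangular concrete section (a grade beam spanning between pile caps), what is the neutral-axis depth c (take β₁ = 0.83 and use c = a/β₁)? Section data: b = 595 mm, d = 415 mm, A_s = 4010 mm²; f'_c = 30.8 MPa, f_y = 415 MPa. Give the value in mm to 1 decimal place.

c ≈ 128.7 mm

T = A_s f_y = 4010 × 415 = 1664150 N = 1664.15 kN.
Setting C = 0.85 f'_c a b equal to T: a = 1664150/(0.85 × 30.8 × 595) = 106.833 mm.
With β₁ = 0.83, c = a/β₁ = 106.833/0.83 = 128.7 mm.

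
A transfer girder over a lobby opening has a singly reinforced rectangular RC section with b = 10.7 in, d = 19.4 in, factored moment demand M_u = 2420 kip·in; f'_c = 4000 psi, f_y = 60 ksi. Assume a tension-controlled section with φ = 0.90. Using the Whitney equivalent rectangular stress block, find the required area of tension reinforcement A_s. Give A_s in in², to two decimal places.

A_s ≈ 2.60 in²

M_n = M_u/φ = 2420/0.90 = 2688.89 kip·in.
From M_n = 0.85 f'_c a b (d − a/2):
a = d − √(d² − 2M_n/(0.85 f'_c b)) = 19.4 − √(19.4² − 2 × 2688.89/(0.85 × 4 × 10.7)) = 4.283 in.
A_s = 0.85 f'_c a b / f_y = 0.85 × 4 × 4.283 × 10.7 / 60 = 2.597 in².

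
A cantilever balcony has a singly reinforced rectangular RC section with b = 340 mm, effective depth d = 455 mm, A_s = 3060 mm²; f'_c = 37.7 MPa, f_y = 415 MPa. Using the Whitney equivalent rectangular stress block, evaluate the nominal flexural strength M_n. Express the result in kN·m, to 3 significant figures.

M_n ≈ 504 kN·m

T = A_s f_y = 3060 × 415 = 1269900 N = 1269.9 kN.
From C = T: a = T/(0.85 f'_c b) = 1269900/(0.85 × 37.7 × 340) = 116.55 mm.
M_n = T(d − a/2) = 1269.9 kN × (455 − 58.275) mm = 503.80 kN·m.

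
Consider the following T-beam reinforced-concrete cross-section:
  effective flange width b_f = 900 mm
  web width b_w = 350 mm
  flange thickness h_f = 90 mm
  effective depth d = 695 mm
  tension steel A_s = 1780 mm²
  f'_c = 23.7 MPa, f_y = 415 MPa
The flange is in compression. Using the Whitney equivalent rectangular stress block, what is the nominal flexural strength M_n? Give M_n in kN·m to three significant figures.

M_n ≈ 498 kN·m

Tension: T = A_s f_y = 1780 × 415 = 738700 N.
Try a within the flange: a = T/(0.85 f'_c b_f) = 738700/(0.85 × 23.7 × 900) = 40.74 mm.
Since a = 40.74 ≤ h_f = 90 mm, the stress block lies entirely in the flange; analyse as a rectangular beam of width b_f.
M_n = T(d − a/2) = 738700 × (695 − 20.37) = 498.35 × 10⁶ N·mm.
M_n = 498.35 kN·m.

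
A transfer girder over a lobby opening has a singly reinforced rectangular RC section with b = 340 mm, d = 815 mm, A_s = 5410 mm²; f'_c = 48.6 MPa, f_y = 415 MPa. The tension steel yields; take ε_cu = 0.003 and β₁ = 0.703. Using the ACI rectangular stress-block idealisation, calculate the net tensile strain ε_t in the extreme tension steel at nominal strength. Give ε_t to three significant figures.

ε_t ≈ 0.00775

a = A_s f_y/(0.85 f'_c b) = 159.85 mm.
β₁ = 0.703, so c = a/β₁ = 159.85/0.703 = 227.38 mm.
From the linear strain diagram with ε_cu = 0.003: ε_t = 0.003 (d − c)/c = 0.003 × (815 − 227.38)/227.38 = 0.00775.
Since ε_t ≥ 0.005, the section is tension-controlled.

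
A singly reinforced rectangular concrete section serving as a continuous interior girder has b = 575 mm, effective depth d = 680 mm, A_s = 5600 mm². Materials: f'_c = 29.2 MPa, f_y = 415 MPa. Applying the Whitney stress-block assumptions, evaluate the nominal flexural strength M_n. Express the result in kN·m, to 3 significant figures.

M_n ≈ 1390 kN·m

T = A_s f_y = 5600 × 415 = 2324000 N = 2324 kN.
From C = T: a = T/(0.85 f'_c b) = 2324000/(0.85 × 29.2 × 575) = 162.84 mm.
M_n = T(d − a/2) = 2324 kN × (680 − 81.42) mm = 1391.10 kN·m.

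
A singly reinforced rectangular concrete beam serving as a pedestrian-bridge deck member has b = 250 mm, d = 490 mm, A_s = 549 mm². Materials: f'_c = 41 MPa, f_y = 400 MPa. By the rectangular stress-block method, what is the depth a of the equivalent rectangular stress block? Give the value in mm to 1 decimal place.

T = A_s f_y = 549 × 400 = 219600 N = 219.6 kN.
Setting C = 0.85 f'_c a b equal to T: a = 219600/(0.85 × 41 × 250) = 25.2 mm.

a ≈ 25.2 mm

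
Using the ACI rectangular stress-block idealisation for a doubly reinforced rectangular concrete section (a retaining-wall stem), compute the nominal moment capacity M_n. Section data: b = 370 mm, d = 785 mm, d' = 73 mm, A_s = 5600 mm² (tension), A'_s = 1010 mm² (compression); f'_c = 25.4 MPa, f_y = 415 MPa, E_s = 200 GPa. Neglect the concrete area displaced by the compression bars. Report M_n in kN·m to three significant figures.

Assume both tension and compression steel yield.
Net tension couple steel: A_s − A'_s = 4590 mm².
a = (A_s − A'_s) f_y / (0.85 f'_c b) = 1904850/(0.85 × 25.4 × 370) = 238.45 mm.
c = a/β₁ = 238.45/0.85 = 280.53 mm; ε'_s = 0.003(c − d')/c = 0.0022 ≥ f_y/E_s = 0.0021, so compression steel does yield.
M_n = (A_s − A'_s) f_y (d − a/2) + A'_s f_y (d − d') = [1904850 × (785 − 119.225) + 419150 × (785 − 73)] × 10⁻⁶ = 1268.20 + 298.43 = 1566.63 kN·m.

M_n ≈ 1570 kN·m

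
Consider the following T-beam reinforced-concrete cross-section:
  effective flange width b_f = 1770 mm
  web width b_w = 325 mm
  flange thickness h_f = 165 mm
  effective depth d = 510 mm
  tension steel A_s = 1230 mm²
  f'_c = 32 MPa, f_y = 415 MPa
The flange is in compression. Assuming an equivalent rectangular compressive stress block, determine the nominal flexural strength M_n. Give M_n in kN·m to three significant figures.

M_n ≈ 258 kN·m

Tension: T = A_s f_y = 1230 × 415 = 510450 N.
Try a within the flange: a = T/(0.85 f'_c b_f) = 510450/(0.85 × 32 × 1770) = 10.60 mm.
Since a = 10.60 ≤ h_f = 165 mm, the stress block lies entirely in the flange; analyse as a rectangular beam of width b_f.
M_n = T(d − a/2) = 510450 × (510 − 5.3) = 257.62 × 10⁶ N·mm.
M_n = 257.62 kN·m.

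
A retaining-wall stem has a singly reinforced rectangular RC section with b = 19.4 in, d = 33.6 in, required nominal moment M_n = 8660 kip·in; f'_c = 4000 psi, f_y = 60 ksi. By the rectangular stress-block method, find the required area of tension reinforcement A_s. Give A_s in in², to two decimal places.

From M_n = 0.85 f'_c a b (d − a/2):
a = d − √(d² − 2M_n/(0.85 f'_c b)) = 33.6 − √(33.6² − 2 × 8660/(0.85 × 4 × 19.4)) = 4.166 in.
A_s = 0.85 f'_c a b / f_y = 0.85 × 4 × 4.166 × 19.4 / 60 = 4.580 in².

A_s ≈ 4.58 in²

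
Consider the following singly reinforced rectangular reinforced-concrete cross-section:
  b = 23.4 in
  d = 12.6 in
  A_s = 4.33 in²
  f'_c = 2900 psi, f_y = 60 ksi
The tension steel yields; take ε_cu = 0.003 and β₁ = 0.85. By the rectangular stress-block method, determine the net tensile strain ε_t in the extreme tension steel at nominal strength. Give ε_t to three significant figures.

ε_t ≈ 0.00413

a = A_s f_y/(0.85 f'_c b) = 4.504 in.
β₁ = 0.85, so c = a/β₁ = 4.504/0.85 = 5.299 in.
From the linear strain diagram with ε_cu = 0.003: ε_t = 0.003 (d − c)/c = 0.003 × (12.6 − 5.299)/5.299 = 0.00413.
ε_t is between 0.004 and 0.005 — transition zone.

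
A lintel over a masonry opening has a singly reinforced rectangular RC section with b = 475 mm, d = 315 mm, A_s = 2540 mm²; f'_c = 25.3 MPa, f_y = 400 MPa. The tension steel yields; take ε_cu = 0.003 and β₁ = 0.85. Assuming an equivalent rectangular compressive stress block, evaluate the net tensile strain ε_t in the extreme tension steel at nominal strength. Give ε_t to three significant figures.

a = A_s f_y/(0.85 f'_c b) = 99.46 mm.
β₁ = 0.85, so c = a/β₁ = 99.46/0.85 = 117.01 mm.
From the linear strain diagram with ε_cu = 0.003: ε_t = 0.003 (d − c)/c = 0.003 × (315 − 117.01)/117.01 = 0.00508.
Since ε_t ≥ 0.005, the section is tension-controlled.

ε_t ≈ 0.00508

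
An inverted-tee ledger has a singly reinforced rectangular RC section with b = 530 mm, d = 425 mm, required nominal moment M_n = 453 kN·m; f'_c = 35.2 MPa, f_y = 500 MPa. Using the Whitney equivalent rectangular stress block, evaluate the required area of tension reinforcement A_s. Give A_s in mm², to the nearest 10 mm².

A_s ≈ 2330 mm²

With M_n = 0.85 f'_c a b (d − a/2), solve the quadratic for a:
a = d − √(d² − 2M_n/(0.85 f'_c b)) = 425 − √(425² − 2 × 453×10⁶/(0.85 × 35.2 × 530)) = 73.59 mm.
A_s = 0.85 f'_c a b / f_y = 0.85 × 35.2 × 73.59 × 530 / 500 = 2333.9 mm².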